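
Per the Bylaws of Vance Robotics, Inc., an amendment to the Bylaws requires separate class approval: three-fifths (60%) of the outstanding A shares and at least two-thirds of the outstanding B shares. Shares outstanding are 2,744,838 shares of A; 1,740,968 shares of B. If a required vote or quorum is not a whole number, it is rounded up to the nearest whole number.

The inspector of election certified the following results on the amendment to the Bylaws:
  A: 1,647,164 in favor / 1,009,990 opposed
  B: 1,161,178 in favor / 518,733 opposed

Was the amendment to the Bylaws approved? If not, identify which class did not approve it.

Approved — every class gave the required vote.

A: 3/5 of 2744838 = 1646902.80, rounded up to 1646903; 1,646,903 required, 1,647,164 in favor — approved.
B: 2/3 of 1740968 = 1160645.33, rounded up to 1160646; 1,160,646 required, 1,161,178 in favor — approved.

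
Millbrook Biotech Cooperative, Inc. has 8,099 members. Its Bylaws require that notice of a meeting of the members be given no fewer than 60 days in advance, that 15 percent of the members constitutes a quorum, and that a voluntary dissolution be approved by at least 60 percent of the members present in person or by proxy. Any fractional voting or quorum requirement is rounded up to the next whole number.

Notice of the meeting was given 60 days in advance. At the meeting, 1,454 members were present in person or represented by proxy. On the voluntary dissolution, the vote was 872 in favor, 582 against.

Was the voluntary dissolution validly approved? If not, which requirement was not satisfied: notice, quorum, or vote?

Notice: 60 days given; 60 required. Satisfied.
Quorum: 15% of 8,099 = 1,214.85, rounded up to 1,215; 1,454 present. Satisfied.
Vote: requires three-fifths of those present (1,454); 3/5 of 1454 = 872.40, rounded up to 873, so 873 needed; 872 in favor. Not satisfied.

Invalid — vote requirement not satisfied.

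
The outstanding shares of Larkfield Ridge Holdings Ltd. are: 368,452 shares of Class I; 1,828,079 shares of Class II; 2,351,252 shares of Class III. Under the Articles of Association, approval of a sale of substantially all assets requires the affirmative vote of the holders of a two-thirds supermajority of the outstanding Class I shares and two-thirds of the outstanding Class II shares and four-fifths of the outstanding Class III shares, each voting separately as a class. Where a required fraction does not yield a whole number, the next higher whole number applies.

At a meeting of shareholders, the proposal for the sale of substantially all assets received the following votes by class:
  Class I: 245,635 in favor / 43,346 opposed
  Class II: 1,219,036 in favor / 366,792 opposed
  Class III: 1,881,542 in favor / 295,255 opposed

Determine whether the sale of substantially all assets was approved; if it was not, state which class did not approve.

Class I: 2/3 of 368452 = 245634.67, rounded up to 245635; 245,635 required, 245,635 in favor — approved.
Class II: 2/3 of 1828079 = 1218719.33, rounded up to 1218720; 1,218,720 required, 1,219,036 in favor — approved.
Class III: 4/5 of 2351252 = 1881001.60, rounded up to 1881002; 1,881,002 required, 1,881,542 in favor — approved.

Approved — every class gave the required vote.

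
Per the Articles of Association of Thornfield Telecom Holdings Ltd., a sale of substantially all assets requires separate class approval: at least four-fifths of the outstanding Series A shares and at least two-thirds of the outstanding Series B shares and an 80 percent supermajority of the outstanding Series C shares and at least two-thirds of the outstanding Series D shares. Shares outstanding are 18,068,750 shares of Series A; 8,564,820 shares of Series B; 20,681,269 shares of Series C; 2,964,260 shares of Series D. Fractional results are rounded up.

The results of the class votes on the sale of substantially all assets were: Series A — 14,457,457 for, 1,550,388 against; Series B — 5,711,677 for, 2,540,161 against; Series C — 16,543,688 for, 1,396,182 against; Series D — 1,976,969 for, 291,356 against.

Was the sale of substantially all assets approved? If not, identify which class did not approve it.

Series A: 4/5 of 18068750 = 14455000; 14,455,000 required, 14,457,457 in favor — approved.
Series B: 2/3 of 8564820 = 5709880; 5,709,880 required, 5,711,677 in favor — approved.
Series C: 4/5 of 20681269 = 16545015.20, rounded up to 16545016; 16,545,016 required, 16,543,688 in favor — not approved.
Series D: 2/3 of 2964260 = 1976173.33, rounded up to 1976174; 1,976,174 required, 1,976,969 in favor — approved.

Not approved — the Series C shares did not give the required vote.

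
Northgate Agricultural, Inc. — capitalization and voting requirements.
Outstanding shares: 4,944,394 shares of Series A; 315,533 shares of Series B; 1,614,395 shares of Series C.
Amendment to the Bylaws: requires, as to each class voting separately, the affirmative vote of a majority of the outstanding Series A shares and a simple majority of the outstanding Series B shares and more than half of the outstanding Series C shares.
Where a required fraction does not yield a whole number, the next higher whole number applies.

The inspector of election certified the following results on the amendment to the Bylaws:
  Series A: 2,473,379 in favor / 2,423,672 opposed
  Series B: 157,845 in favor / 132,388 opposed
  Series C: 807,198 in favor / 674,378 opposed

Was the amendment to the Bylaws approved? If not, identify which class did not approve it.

Series A: a majority of 4944394 is 2472198; 2,472,198 required, 2,473,379 in favor — approved.
Series B: a majority of 315533 is 157767; 157,767 required, 157,845 in favor — approved.
Series C: a majority of 1614395 is 807198; 807,198 required, 807,198 in favor — approved.

Approved — every class gave the required vote.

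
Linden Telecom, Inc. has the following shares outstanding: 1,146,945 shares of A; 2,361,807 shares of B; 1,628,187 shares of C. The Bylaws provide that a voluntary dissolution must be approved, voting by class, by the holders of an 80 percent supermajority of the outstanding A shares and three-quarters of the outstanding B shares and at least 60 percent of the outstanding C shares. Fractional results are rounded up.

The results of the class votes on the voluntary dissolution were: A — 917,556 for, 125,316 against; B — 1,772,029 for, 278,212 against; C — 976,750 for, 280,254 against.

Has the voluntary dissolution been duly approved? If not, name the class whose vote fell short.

A: 4/5 of 1146945 = 917556; 917,556 required, 917,556 in favor — approved.
B: 3/4 of 2361807 = 1771355.25, rounded up to 1771356; 1,771,356 required, 1,772,029 in favor — approved.
C: 3/5 of 1628187 = 976912.20, rounded up to 976913; 976,913 required, 976,750 in favor — not approved.

Not approved — the C shares did not give the required vote.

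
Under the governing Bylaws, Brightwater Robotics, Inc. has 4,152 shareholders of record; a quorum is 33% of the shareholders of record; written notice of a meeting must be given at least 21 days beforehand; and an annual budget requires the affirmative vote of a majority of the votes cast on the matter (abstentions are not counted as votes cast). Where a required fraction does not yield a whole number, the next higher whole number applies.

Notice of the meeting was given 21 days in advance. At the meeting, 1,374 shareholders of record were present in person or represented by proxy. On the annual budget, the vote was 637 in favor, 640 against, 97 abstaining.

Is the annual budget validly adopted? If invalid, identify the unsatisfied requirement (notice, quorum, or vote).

Invalid — vote requirement not satisfied.

Notice: 21 days given; 21 required. Satisfied.
Quorum: 33% of 4,152 = 1,370.16, rounded up to 1,371; 1,374 present. Satisfied.
Vote: requires a majority of the votes cast (1,374 − 97 abstaining = 1,277); a majority of 1277 is 639, so 639 needed; 637 in favor. Not satisfied.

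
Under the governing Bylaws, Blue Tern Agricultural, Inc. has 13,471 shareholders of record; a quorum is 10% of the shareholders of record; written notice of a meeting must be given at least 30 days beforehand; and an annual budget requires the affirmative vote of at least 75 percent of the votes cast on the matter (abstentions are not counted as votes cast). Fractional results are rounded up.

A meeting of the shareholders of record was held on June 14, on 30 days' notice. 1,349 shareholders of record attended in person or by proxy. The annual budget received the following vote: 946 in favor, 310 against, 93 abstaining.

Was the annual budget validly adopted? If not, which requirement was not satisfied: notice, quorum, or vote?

Notice: 30 days given; 30 required. Satisfied.
Quorum: 10% of 13,471 = 1,347.10, rounded up to 1,348; 1,349 present. Satisfied.
Vote: requires three-fourths of the votes cast (1,349 − 93 abstaining = 1,256); 3/4 of 1256 = 942, so 942 needed; 946 in favor. Satisfied.

Valid — all requirements satisfied.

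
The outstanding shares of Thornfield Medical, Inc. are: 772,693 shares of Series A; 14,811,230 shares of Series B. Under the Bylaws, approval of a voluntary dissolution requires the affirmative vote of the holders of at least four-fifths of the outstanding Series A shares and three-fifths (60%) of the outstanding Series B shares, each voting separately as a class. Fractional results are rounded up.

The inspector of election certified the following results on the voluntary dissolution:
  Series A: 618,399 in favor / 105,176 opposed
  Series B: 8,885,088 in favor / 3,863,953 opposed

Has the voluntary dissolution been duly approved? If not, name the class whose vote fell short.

Series A: 4/5 of 772693 = 618154.40, rounded up to 618155; 618,155 required, 618,399 in favor — approved.
Series B: 3/5 of 14811230 = 8886738; 8,886,738 required, 8,885,088 in favor — not approved.

Not approved — the Series B shares did not give the required vote.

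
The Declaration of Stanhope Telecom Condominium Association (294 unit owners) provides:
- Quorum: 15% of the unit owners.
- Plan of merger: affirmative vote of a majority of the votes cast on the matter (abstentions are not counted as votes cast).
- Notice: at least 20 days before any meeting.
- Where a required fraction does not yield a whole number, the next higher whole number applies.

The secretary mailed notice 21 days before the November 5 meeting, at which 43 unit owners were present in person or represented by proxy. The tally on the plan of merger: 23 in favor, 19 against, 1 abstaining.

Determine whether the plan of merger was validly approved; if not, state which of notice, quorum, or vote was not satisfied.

Notice: 21 days given; 20 required. Satisfied.
Quorum: 15% of 294 = 44.10, rounded up to 45; 43 present. Not satisfied.
Vote: requires a majority of the votes cast (43 − 1 abstaining = 42); a majority of 42 is 22, so 22 needed; 23 in favor. Satisfied.

Invalid — quorum requirement not satisfied.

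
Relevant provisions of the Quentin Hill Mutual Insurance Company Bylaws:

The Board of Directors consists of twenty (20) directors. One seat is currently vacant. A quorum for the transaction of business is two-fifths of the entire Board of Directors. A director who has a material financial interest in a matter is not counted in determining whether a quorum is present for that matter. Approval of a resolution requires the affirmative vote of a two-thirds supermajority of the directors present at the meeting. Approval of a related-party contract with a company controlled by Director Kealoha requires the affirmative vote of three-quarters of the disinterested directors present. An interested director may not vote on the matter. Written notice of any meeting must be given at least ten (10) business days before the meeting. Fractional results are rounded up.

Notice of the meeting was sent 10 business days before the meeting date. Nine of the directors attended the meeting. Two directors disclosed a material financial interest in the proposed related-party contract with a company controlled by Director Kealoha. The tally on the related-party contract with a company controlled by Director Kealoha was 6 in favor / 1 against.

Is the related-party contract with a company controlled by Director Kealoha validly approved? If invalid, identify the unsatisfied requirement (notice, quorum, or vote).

Notice: 10 business days given; 10 required (10 ≥ 10). Satisfied.
Quorum: 9 present, but the 2 interested directors do not count, leaving 7. Quorum is 8. Not satisfied.
Vote: the related-party contract with a company controlled by Director Kealoha requires three-fourths of the disinterested directors present (9 − 2 = 7). 3/4 of 7 = 5.25, rounded up to 6, so 6 affirmative votes are needed; 6 voted in favor. Satisfied. (Moot — without a quorum no business can be validly transacted.)

Invalid — quorum requirement not satisfied.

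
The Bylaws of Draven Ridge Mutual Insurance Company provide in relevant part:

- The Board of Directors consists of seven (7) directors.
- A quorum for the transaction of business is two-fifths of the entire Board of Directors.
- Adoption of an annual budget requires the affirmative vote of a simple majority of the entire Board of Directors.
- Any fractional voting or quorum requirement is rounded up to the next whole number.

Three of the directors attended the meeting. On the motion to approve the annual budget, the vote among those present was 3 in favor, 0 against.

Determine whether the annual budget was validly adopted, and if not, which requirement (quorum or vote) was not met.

Quorum: 3 present; quorum is 3. Satisfied.
Vote: the annual budget requires a majority of the entire Board of Directors (7). A majority of 7 is 4, so 4 affirmative votes are needed; 3 voted in favor. Not satisfied.

Invalid — vote requirement not satisfied.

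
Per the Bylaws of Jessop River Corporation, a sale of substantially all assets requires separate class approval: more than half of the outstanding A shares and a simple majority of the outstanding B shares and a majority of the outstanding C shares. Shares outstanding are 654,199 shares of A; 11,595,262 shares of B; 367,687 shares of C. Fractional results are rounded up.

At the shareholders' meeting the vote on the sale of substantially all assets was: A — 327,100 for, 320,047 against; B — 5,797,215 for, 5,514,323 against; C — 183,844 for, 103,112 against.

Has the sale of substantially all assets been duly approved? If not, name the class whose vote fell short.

Not approved — the B shares did not give the required vote.

A: a majority of 654199 is 327100; 327,100 required, 327,100 in favor — approved.
B: a majority of 11595262 is 5797632; 5,797,632 required, 5,797,215 in favor — not approved.
C: a majority of 367687 is 183844; 183,844 required, 183,844 in favor — approved.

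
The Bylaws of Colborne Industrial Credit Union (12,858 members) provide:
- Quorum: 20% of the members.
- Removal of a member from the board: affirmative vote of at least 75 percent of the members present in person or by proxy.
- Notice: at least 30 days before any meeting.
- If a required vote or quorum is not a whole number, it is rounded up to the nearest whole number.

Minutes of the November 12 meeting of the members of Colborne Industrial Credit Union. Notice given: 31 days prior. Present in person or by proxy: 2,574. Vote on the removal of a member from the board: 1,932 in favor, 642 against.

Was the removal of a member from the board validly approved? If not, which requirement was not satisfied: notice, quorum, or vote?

Valid — all requirements satisfied.

Notice: 31 days given; 30 required. Satisfied.
Quorum: 20% of 12,858 = 2,571.60, rounded up to 2,572; 2,574 present. Satisfied.
Vote: requires three-fourths of those present (2,574); 3/4 of 2574 = 1930.50, rounded up to 1931, so 1,931 needed; 1,932 in favor. Satisfied.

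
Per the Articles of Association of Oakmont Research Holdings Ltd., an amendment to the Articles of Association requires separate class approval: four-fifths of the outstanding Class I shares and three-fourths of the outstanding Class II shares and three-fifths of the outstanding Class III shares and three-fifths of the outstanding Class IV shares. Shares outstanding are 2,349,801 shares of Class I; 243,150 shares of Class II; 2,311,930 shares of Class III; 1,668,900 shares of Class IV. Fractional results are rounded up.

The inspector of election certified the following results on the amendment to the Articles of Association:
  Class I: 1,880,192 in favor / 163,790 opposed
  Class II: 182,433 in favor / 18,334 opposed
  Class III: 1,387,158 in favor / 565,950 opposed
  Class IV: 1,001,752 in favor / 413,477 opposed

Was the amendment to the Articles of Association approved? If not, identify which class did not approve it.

Class I: 4/5 of 2349801 = 1879840.80, rounded up to 1879841; 1,879,841 required, 1,880,192 in favor — approved.
Class II: 3/4 of 243150 = 182362.50, rounded up to 182363; 182,363 required, 182,433 in favor — approved.
Class III: 3/5 of 2311930 = 1387158; 1,387,158 required, 1,387,158 in favor — approved.
Class IV: 3/5 of 1668900 = 1001340; 1,001,340 required, 1,001,752 in favor — approved.

Approved — every class gave the required vote.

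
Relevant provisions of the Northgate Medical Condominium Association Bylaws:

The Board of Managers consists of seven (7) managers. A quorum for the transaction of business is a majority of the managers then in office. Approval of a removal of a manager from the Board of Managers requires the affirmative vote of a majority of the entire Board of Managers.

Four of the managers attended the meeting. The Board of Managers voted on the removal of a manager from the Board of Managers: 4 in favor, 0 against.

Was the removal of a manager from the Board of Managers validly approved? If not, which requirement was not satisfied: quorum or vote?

Valid — all requirements satisfied.

Quorum: 4 present; quorum is 4. Satisfied.
Vote: the removal of a manager from the Board of Managers requires a majority of the entire Board of Managers (7). A majority of 7 is 4, so 4 affirmative votes are needed; 4 voted in favor. Satisfied.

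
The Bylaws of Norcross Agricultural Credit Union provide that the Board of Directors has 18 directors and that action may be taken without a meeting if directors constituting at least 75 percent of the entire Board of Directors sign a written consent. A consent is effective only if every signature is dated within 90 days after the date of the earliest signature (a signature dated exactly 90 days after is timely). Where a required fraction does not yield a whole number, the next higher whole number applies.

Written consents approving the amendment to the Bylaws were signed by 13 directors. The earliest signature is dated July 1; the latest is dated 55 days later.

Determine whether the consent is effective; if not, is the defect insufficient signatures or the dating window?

Signatures required: at least 75 percent of 18 — 3/4 of 18 = 13.50, rounded up to 14, so 14 needed; 13 signed. Insufficient.
Dating window: the latest signature is 55 days after the earliest; the limit is 90 days. Within the window.

Not effective — insufficient signatures.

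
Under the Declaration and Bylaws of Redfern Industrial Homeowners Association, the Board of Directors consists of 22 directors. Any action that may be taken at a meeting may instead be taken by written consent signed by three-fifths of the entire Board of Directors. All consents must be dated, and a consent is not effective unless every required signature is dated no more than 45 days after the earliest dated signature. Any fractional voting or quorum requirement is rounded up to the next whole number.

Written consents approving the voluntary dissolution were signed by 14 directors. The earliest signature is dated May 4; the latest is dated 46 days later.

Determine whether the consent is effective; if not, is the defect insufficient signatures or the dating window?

Not effective — dating-window requirement not satisfied.

Signatures required: three-fifths of 22 — 3/5 of 22 = 13.20, rounded up to 14, so 14 needed; 14 signed. Sufficient.
Dating window: the latest signature is 46 days after the earliest; the limit is 45 days. Outside the window.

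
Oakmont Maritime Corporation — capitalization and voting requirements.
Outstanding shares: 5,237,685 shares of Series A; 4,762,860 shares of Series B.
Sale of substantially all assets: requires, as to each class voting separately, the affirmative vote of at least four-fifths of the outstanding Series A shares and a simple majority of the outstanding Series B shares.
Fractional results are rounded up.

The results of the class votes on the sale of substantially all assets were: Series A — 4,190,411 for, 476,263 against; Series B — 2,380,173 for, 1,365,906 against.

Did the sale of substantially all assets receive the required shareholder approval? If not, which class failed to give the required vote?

Not approved — the Series B shares did not give the required vote.

Series A: 4/5 of 5237685 = 4190148; 4,190,148 required, 4,190,411 in favor — approved.
Series B: a majority of 4762860 is 2381431; 2,381,431 required, 2,380,173 in favor — not approved.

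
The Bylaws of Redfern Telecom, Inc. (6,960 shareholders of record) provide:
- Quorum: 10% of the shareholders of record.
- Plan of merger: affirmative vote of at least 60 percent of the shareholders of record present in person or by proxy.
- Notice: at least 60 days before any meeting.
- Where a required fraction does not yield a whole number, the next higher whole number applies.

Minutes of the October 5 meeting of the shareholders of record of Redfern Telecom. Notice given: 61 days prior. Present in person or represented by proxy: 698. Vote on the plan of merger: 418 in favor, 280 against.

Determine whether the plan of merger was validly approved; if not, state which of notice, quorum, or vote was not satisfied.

Notice: 61 days given; 60 required. Satisfied.
Quorum: 10% of 6,960 = 696; 698 present. Satisfied.
Vote: requires three-fifths of those present (698); 3/5 of 698 = 418.80, rounded up to 419, so 419 needed; 418 in favor. Not satisfied.

Invalid — vote requirement not satisfied.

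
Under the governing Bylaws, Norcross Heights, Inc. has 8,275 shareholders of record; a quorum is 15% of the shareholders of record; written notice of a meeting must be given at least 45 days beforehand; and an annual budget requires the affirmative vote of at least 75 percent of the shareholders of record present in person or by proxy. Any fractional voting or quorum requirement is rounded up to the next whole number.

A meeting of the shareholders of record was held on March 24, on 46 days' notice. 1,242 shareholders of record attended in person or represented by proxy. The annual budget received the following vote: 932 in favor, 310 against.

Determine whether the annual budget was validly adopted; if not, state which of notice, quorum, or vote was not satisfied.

Notice: 46 days given; 45 required. Satisfied.
Quorum: 15% of 8,275 = 1,241.25, rounded up to 1,242; 1,242 present. Satisfied.
Vote: requires three-fourths of those present (1,242); 3/4 of 1242 = 931.50, rounded up to 932, so 932 needed; 932 in favor. Satisfied.

Valid — all requirements satisfied.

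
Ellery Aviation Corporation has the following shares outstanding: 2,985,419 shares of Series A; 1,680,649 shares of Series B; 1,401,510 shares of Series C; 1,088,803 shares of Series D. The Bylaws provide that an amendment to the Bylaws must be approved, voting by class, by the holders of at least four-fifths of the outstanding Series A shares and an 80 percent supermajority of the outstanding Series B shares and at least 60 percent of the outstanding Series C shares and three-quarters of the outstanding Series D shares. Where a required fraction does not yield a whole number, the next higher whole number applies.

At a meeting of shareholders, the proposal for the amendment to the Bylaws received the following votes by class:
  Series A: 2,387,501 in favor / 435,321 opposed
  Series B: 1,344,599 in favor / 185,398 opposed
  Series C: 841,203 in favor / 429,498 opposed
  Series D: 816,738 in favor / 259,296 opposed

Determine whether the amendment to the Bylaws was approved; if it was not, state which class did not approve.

Series A: 4/5 of 2985419 = 2388335.20, rounded up to 2388336; 2,388,336 required, 2,387,501 in favor — not approved.
Series B: 4/5 of 1680649 = 1344519.20, rounded up to 1344520; 1,344,520 required, 1,344,599 in favor — approved.
Series C: 3/5 of 1401510 = 840906; 840,906 required, 841,203 in favor — approved.
Series D: 3/4 of 1088803 = 816602.25, rounded up to 816603; 816,603 required, 816,738 in favor — approved.

Not approved — the Series A shares did not give the required vote.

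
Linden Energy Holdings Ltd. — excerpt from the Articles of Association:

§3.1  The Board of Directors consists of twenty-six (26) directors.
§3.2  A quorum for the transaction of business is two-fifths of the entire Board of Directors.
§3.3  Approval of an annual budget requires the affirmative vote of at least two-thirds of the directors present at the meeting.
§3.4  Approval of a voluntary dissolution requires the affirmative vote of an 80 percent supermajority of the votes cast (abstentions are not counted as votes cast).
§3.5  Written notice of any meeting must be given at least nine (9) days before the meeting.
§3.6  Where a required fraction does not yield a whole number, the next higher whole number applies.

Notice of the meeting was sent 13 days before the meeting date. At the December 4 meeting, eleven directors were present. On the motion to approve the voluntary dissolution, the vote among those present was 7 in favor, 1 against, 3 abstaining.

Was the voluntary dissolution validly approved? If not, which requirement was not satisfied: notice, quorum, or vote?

Notice: 13 days given; 9 required (13 ≥ 9). Satisfied.
Quorum: 11 present; quorum is 11. Satisfied.
Vote: the voluntary dissolution requires four-fifths of the votes cast (11 present − 3 abstaining = 8). 4/5 of 8 = 6.40, rounded up to 7, so 7 affirmative votes are needed; 7 voted in favor. Satisfied.

Valid — all requirements satisfied.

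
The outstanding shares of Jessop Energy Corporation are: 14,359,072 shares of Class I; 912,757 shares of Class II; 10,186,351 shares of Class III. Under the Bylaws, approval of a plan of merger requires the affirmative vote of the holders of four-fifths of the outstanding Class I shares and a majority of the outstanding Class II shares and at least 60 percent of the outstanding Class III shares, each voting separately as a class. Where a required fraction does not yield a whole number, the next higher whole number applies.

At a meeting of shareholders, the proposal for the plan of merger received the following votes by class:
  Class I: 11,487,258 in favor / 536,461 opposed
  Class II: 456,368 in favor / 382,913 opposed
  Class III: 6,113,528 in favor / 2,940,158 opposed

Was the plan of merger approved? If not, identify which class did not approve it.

Not approved — the Class II shares did not give the required vote.

Class I: 4/5 of 14359072 = 11487257.60, rounded up to 11487258; 11,487,258 required, 11,487,258 in favor — approved.
Class II: a majority of 912757 is 456379; 456,379 required, 456,368 in favor — not approved.
Class III: 3/5 of 10186351 = 6111810.60, rounded up to 6111811; 6,111,811 required, 6,113,528 in favor — approved.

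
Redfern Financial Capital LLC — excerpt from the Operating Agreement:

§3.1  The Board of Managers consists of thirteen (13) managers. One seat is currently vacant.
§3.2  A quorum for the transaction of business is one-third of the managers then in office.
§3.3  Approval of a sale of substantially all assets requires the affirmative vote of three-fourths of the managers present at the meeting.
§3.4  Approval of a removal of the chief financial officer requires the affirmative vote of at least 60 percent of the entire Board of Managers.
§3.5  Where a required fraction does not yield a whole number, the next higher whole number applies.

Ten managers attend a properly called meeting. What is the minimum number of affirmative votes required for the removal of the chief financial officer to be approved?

8

The removal of the chief financial officer requires three-fifths of the entire Board of Managers (13).
3/5 of 13 = 7.80, rounded up to 8.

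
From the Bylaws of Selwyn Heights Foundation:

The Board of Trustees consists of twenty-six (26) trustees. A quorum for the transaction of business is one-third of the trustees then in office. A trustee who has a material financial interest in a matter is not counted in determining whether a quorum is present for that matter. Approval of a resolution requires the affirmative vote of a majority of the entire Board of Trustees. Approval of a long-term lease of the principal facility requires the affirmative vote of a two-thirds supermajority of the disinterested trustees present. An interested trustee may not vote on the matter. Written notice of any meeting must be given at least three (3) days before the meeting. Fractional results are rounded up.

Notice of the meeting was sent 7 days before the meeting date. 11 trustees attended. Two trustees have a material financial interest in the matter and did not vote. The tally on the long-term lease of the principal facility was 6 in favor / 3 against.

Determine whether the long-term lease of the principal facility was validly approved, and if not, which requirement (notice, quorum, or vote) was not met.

Valid — all requirements satisfied.

Notice: 7 days given; 3 required (7 ≥ 3). Satisfied.
Quorum: 11 present, but the 2 interested trustees do not count, leaving 9. Quorum is 9. Satisfied.
Vote: the long-term lease of the principal facility requires two-thirds of the disinterested trustees present (11 − 2 = 9). 2/3 of 9 = 6, so 6 affirmative votes are needed; 6 voted in favor. Satisfied.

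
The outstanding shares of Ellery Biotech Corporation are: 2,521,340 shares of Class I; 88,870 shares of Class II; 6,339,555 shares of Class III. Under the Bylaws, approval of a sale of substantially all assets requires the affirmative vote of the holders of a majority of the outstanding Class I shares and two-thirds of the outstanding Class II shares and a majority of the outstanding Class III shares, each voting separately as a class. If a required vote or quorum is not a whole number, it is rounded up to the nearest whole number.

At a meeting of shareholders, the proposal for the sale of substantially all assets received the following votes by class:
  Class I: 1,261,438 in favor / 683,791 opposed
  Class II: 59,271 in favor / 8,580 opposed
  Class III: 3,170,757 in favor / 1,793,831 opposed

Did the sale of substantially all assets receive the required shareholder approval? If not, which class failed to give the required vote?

Class I: a majority of 2521340 is 1260671; 1,260,671 required, 1,261,438 in favor — approved.
Class II: 2/3 of 88870 = 59246.67, rounded up to 59247; 59,247 required, 59,271 in favor — approved.
Class III: a majority of 6339555 is 3169778; 3,169,778 required, 3,170,757 in favor — approved.

Approved — every class gave the required vote.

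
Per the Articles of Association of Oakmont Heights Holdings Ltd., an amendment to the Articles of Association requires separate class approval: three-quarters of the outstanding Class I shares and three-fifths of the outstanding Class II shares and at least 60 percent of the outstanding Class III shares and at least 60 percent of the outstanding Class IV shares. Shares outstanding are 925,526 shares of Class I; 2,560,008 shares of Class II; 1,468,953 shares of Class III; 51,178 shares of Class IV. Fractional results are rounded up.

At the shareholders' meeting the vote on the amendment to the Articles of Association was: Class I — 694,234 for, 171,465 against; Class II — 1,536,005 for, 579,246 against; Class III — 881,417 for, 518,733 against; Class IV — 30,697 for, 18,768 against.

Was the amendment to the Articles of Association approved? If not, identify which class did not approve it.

Not approved — the Class IV shares did not give the required vote.

Class I: 3/4 of 925526 = 694144.50, rounded up to 694145; 694,145 required, 694,234 in favor — approved.
Class II: 3/5 of 2560008 = 1536004.80, rounded up to 1536005; 1,536,005 required, 1,536,005 in favor — approved.
Class III: 3/5 of 1468953 = 881371.80, rounded up to 881372; 881,372 required, 881,417 in favor — approved.
Class IV: 3/5 of 51178 = 30706.80, rounded up to 30707; 30,707 required, 30,697 in favor — not approved.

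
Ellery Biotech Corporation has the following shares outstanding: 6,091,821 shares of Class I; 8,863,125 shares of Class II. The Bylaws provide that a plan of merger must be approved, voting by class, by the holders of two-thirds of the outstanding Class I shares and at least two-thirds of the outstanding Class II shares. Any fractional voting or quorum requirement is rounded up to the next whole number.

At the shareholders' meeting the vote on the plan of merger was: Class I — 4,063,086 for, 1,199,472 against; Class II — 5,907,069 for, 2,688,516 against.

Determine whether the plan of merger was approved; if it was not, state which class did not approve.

Not approved — the Class II shares did not give the required vote.

Class I: 2/3 of 6091821 = 4061214; 4,061,214 required, 4,063,086 in favor — approved.
Class II: 2/3 of 8863125 = 5908750; 5,908,750 required, 5,907,069 in favor — not approved.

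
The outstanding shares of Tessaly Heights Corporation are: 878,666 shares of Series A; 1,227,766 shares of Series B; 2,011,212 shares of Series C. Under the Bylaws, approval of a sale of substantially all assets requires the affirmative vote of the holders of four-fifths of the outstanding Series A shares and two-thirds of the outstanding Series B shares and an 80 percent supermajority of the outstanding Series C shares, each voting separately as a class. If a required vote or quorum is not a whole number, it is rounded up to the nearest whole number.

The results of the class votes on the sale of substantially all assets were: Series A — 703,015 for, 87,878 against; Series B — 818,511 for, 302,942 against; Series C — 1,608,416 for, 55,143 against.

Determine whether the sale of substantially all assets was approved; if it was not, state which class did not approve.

Series A: 4/5 of 878666 = 702932.80, rounded up to 702933; 702,933 required, 703,015 in favor — approved.
Series B: 2/3 of 1227766 = 818510.67, rounded up to 818511; 818,511 required, 818,511 in favor — approved.
Series C: 4/5 of 2011212 = 1608969.60, rounded up to 1608970; 1,608,970 required, 1,608,416 in favor — not approved.

Not approved — the Series C shares did not give the required vote.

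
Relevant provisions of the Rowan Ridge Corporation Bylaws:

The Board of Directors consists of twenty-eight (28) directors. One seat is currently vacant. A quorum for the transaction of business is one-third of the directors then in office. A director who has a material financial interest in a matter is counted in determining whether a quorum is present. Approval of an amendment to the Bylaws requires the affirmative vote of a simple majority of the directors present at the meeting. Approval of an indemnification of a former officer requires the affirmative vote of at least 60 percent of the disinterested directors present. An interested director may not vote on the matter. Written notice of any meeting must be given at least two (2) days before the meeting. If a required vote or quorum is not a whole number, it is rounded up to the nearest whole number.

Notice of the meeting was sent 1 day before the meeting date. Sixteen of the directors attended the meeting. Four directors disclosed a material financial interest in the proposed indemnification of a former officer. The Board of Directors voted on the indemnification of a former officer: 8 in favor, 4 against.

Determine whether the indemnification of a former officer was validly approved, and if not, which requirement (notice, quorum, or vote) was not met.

Notice: 1 day given; 2 required (1 < 2). Not satisfied.
Quorum: 16 present (interested directors count toward quorum); quorum is 9. Satisfied.
Vote: the indemnification of a former officer requires three-fifths of the disinterested directors present (16 − 4 = 12). 3/5 of 12 = 7.20, rounded up to 8, so 8 affirmative votes are needed; 8 voted in favor. Satisfied.

Invalid — notice requirement not satisfied.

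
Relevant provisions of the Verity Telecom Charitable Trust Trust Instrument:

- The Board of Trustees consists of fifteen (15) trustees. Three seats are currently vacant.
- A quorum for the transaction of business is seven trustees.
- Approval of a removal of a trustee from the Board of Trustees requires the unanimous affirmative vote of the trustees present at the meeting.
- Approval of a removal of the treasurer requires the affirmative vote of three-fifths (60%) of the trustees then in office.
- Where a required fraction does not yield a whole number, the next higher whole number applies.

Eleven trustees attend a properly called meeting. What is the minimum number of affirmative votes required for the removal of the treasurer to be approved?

The removal of the treasurer requires three-fifths of the trustees then in office (12).
3/5 of 12 = 7.20, rounded up to 8.

8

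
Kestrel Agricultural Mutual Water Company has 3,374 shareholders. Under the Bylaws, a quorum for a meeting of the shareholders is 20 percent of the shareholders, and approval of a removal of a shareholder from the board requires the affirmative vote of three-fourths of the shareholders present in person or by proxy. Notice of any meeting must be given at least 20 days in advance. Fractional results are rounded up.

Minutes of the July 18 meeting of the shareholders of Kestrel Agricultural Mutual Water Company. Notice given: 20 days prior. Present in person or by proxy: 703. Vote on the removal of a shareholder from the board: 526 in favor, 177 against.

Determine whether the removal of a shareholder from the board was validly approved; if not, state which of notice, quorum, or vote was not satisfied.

Invalid — vote requirement not satisfied.

Notice: 20 days given; 20 required. Satisfied.
Quorum: 20% of 3,374 = 674.80, rounded up to 675; 703 present. Satisfied.
Vote: requires three-fourths of those present (703); 3/4 of 703 = 527.25, rounded up to 528, so 528 needed; 526 in favor. Not satisfied.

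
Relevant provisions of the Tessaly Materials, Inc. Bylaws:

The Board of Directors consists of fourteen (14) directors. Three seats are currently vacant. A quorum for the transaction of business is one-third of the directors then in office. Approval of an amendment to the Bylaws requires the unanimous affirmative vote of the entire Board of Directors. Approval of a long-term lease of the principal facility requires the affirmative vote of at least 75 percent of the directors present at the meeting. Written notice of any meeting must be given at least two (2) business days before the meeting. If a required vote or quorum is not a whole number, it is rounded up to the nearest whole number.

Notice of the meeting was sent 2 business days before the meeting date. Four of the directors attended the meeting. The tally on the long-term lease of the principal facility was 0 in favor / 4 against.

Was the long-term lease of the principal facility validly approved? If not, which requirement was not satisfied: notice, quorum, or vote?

Notice: 2 business days given; 2 required (2 ≥ 2). Satisfied.
Quorum: 4 present; quorum is 4. Satisfied.
Vote: the long-term lease of the principal facility requires three-fourths of the directors present (4). 3/4 of 4 = 3, so 3 affirmative votes are needed; 0 voted in favor. Not satisfied.

Invalid — vote requirement not satisfied.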